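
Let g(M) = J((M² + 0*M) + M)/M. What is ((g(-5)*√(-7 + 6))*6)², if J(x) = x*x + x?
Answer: -254016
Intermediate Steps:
J(x) = x + x² (J(x) = x² + x = x + x²)
g(M) = (M + M²)*(1 + M + M²)/M (g(M) = (((M² + 0*M) + M)*(1 + ((M² + 0*M) + M)))/M = (((M² + 0) + M)*(1 + ((M² + 0) + M)))/M = ((M² + M)*(1 + (M² + M)))/M = ((M + M²)*(1 + (M + M²)))/M = ((M + M²)*(1 + M + M²))/M = (M + M²)*(1 + M + M²)/M)
((g(-5)*√(-7 + 6))*6)² = ((((1 - 5)*(1 - 5*(1 - 5)))*√(-7 + 6))*6)² = (((-4*(1 - 5*(-4)))*√(-1))*6)² = (((-4*(1 + 20))*I)*6)² = (((-4*21)*I)*6)² = (-84*I*6)² = (-504*I)² = -254016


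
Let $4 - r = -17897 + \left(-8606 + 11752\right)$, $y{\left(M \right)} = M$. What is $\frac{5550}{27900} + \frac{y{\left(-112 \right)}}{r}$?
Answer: $\frac{525103}{2744430} \approx 0.19133$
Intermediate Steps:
$r = 14755$ ($r = 4 - \left(-17897 + \left(-8606 + 11752\right)\right) = 4 - \left(-17897 + 3146\right) = 4 - -14751 = 4 + 14751 = 14755$)
$\frac{5550}{27900} + \frac{y{\left(-112 \right)}}{r} = \frac{5550}{27900} - \frac{112}{14755} = 5550 \cdot \frac{1}{27900} - \frac{112}{14755} = \frac{37}{186} - \frac{112}{14755} = \frac{525103}{2744430}$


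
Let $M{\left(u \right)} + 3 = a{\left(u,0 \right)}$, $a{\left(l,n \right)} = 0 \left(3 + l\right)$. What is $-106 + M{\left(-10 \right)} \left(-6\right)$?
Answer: $-88$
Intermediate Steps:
$a{\left(l,n \right)} = 0$
$M{\left(u \right)} = -3$ ($M{\left(u \right)} = -3 + 0 = -3$)
$-106 + M{\left(-10 \right)} \left(-6\right) = -106 - -18 = -106 + 18 = -88$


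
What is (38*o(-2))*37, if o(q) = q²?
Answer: 5624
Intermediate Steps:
(38*o(-2))*37 = (38*(-2)²)*37 = (38*4)*37 = 152*37 = 5624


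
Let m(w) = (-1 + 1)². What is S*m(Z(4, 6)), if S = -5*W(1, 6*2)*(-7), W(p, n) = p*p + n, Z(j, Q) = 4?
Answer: 0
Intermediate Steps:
m(w) = 0 (m(w) = 0² = 0)
W(p, n) = n + p² (W(p, n) = p² + n = n + p²)
S = 455 (S = -5*(6*2 + 1²)*(-7) = -5*(12 + 1)*(-7) = -5*13*(-7) = -65*(-7) = 455)
S*m(Z(4, 6)) = 455*0 = 0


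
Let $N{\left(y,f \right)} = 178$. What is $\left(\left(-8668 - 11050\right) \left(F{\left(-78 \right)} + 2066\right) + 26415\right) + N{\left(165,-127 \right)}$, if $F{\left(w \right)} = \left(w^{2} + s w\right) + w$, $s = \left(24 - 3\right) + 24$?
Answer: $-89926923$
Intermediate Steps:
$s = 45$ ($s = 21 + 24 = 45$)
$F{\left(w \right)} = w^{2} + 46 w$ ($F{\left(w \right)} = \left(w^{2} + 45 w\right) + w = w^{2} + 46 w$)
$\left(\left(-8668 - 11050\right) \left(F{\left(-78 \right)} + 2066\right) + 26415\right) + N{\left(165,-127 \right)} = \left(\left(-8668 - 11050\right) \left(- 78 \left(46 - 78\right) + 2066\right) + 26415\right) + 178 = \left(- 19718 \left(\left(-78\right) \left(-32\right) + 2066\right) + 26415\right) + 178 = \left(- 19718 \left(2496 + 2066\right) + 26415\right) + 178 = \left(\left(-19718\right) 4562 + 26415\right) + 178 = \left(-89953516 + 26415\right) + 178 = -89927101 + 178 = -89926923$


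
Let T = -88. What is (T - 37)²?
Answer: 15625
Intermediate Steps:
(T - 37)² = (-88 - 37)² = (-125)² = 15625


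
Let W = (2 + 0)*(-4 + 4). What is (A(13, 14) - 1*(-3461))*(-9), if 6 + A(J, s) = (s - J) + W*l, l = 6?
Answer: -31104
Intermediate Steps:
W = 0 (W = 2*0 = 0)
A(J, s) = -6 + s - J (A(J, s) = -6 + ((s - J) + 0*6) = -6 + ((s - J) + 0) = -6 + (s - J) = -6 + s - J)
(A(13, 14) - 1*(-3461))*(-9) = ((-6 + 14 - 1*13) - 1*(-3461))*(-9) = ((-6 + 14 - 13) + 3461)*(-9) = (-5 + 3461)*(-9) = 3456*(-9) = -31104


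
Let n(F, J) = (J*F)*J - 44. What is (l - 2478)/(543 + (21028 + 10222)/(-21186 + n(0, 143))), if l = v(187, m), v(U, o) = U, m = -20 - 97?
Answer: -4863793/1149664 ≈ -4.2306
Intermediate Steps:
m = -117
n(F, J) = -44 + F*J**2 (n(F, J) = (F*J)*J - 44 = F*J**2 - 44 = -44 + F*J**2)
l = 187
(l - 2478)/(543 + (21028 + 10222)/(-21186 + n(0, 143))) = (187 - 2478)/(543 + (21028 + 10222)/(-21186 + (-44 + 0*143**2))) = -2291/(543 + 31250/(-21186 + (-44 + 0*20449))) = -2291/(543 + 31250/(-21186 + (-44 + 0))) = -2291/(543 + 31250/(-21186 - 44)) = -2291/(543 + 31250/(-21230)) = -2291/(543 + 31250*(-1/21230)) = -2291/(543 - 3125/2123) = -2291/1149664/2123 = -2291*2123/1149664 = -4863793/1149664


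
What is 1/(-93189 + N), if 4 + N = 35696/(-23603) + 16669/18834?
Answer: -444538902/41428192754143 ≈ -1.0730e-5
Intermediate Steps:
N = -2057015665/444538902 (N = -4 + (35696/(-23603) + 16669/18834) = -4 + (35696*(-1/23603) + 16669*(1/18834)) = -4 + (-35696/23603 + 16669/18834) = -4 - 278860057/444538902 = -2057015665/444538902 ≈ -4.6273)
1/(-93189 + N) = 1/(-93189 - 2057015665/444538902) = 1/(-41428192754143/444538902) = -444538902/41428192754143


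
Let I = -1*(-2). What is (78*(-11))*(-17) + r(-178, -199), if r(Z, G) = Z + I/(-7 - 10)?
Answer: 244934/17 ≈ 14408.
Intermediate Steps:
I = 2
r(Z, G) = -2/17 + Z (r(Z, G) = Z + 2/(-7 - 10) = Z + 2/(-17) = Z - 1/17*2 = Z - 2/17 = -2/17 + Z)
(78*(-11))*(-17) + r(-178, -199) = (78*(-11))*(-17) + (-2/17 - 178) = -858*(-17) - 3028/17 = 14586 - 3028/17 = 244934/17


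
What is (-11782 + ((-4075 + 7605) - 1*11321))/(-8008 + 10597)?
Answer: -19573/2589 ≈ -7.5601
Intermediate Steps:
(-11782 + ((-4075 + 7605) - 1*11321))/(-8008 + 10597) = (-11782 + (3530 - 11321))/2589 = (-11782 - 7791)*(1/2589) = -19573*1/2589 = -19573/2589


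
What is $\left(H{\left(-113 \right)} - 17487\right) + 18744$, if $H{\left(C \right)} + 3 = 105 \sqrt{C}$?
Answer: $1254 + 105 i \sqrt{113} \approx 1254.0 + 1116.2 i$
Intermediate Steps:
$H{\left(C \right)} = -3 + 105 \sqrt{C}$
$\left(H{\left(-113 \right)} - 17487\right) + 18744 = \left(\left(-3 + 105 \sqrt{-113}\right) - 17487\right) + 18744 = \left(\left(-3 + 105 i \sqrt{113}\right) - 17487\right) + 18744 = \left(-17490 + 105 i \sqrt{113}\right) + 18744 = 1254 + 105 i \sqrt{113}$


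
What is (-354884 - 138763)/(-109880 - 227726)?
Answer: 493647/337606 ≈ 1.4622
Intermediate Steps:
(-354884 - 138763)/(-109880 - 227726) = -493647/(-337606) = -493647*(-1/337606) = 493647/337606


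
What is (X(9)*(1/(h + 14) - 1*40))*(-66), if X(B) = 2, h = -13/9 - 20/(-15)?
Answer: 658812/125 ≈ 5270.5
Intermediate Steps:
h = -⅑ (h = -13*⅑ - 20*(-1/15) = -13/9 + 4/3 = -⅑ ≈ -0.11111)
(X(9)*(1/(h + 14) - 1*40))*(-66) = (2*(1/(-⅑ + 14) - 1*40))*(-66) = (2*(1/(125/9) - 40))*(-66) = (2*(9/125 - 40))*(-66) = (2*(-4991/125))*(-66) = -9982/125*(-66) = 658812/125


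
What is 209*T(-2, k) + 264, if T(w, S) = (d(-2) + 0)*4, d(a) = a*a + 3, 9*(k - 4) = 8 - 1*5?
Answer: 6116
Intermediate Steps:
k = 13/3 (k = 4 + (8 - 1*5)/9 = 4 + (8 - 5)/9 = 4 + (⅑)*3 = 4 + ⅓ = 13/3 ≈ 4.3333)
d(a) = 3 + a² (d(a) = a² + 3 = 3 + a²)
T(w, S) = 28 (T(w, S) = ((3 + (-2)²) + 0)*4 = ((3 + 4) + 0)*4 = (7 + 0)*4 = 7*4 = 28)
209*T(-2, k) + 264 = 209*28 + 264 = 5852 + 264 = 6116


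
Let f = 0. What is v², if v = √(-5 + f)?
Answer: -5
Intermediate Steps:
v = I*√5 (v = √(-5 + 0) = √(-5) = I*√5 ≈ 2.2361*I)
v² = (I*√5)² = -5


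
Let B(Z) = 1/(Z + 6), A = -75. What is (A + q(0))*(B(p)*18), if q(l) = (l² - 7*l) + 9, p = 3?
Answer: -132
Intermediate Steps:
q(l) = 9 + l² - 7*l
B(Z) = 1/(6 + Z)
(A + q(0))*(B(p)*18) = (-75 + (9 + 0² - 7*0))*(18/(6 + 3)) = (-75 + (9 + 0 + 0))*(18/9) = (-75 + 9)*((⅑)*18) = -66*2 = -132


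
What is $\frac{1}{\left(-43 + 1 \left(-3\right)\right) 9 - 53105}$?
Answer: $- \frac{1}{53519} \approx -1.8685 \cdot 10^{-5}$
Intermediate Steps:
$\frac{1}{\left(-43 + 1 \left(-3\right)\right) 9 - 53105} = \frac{1}{\left(-43 - 3\right) 9 - 53105} = \frac{1}{\left(-46\right) 9 - 53105} = \frac{1}{-414 - 53105} = \frac{1}{-53519} = - \frac{1}{53519}$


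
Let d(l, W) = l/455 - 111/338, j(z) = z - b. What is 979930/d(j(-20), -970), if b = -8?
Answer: -11592571900/4197 ≈ -2.7621e+6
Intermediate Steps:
j(z) = 8 + z (j(z) = z - 1*(-8) = z + 8 = 8 + z)
d(l, W) = -111/338 + l/455 (d(l, W) = l*(1/455) - 111*1/338 = l/455 - 111/338 = -111/338 + l/455)
979930/d(j(-20), -970) = 979930/(-111/338 + (8 - 20)/455) = 979930/(-111/338 + (1/455)*(-12)) = 979930/(-111/338 - 12/455) = 979930/(-4197/11830) = 979930*(-11830/4197) = -11592571900/4197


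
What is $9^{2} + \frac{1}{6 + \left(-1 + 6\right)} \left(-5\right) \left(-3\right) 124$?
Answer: $\frac{2751}{11} \approx 250.09$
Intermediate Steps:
$9^{2} + \frac{1}{6 + \left(-1 + 6\right)} \left(-5\right) \left(-3\right) 124 = 81 + \frac{1}{6 + 5} \left(-5\right) \left(-3\right) 124 = 81 + \frac{1}{11} \left(-5\right) \left(-3\right) 124 = 81 + \left(- \frac{5}{11}\right) \left(-3\right) 124 = 81 + \frac{15}{11} \cdot 124 = 81 + \frac{1860}{11} = \frac{2751}{11}$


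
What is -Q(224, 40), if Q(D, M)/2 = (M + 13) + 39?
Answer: -184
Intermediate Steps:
Q(D, M) = 104 + 2*M (Q(D, M) = 2*((M + 13) + 39) = 2*((13 + M) + 39) = 2*(52 + M) = 104 + 2*M)
-Q(224, 40) = -(104 + 2*40) = -(104 + 80) = -1*184 = -184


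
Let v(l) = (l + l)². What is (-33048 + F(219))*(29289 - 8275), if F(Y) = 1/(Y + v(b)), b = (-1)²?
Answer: -154866938842/223 ≈ -6.9447e+8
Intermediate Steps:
b = 1
v(l) = 4*l² (v(l) = (2*l)² = 4*l²)
F(Y) = 1/(4 + Y) (F(Y) = 1/(Y + 4*1²) = 1/(Y + 4*1) = 1/(Y + 4) = 1/(4 + Y))
(-33048 + F(219))*(29289 - 8275) = (-33048 + 1/(4 + 219))*(29289 - 8275) = (-33048 + 1/223)*21014 = -7369703/223*21014 = -154866938842/223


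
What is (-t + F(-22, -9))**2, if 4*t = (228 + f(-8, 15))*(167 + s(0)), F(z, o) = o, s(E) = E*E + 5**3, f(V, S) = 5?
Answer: 289612324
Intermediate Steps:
s(E) = 125 + E**2 (s(E) = E**2 + 125 = 125 + E**2)
t = 17009 (t = ((228 + 5)*(167 + (125 + 0**2)))/4 = (233*(167 + (125 + 0)))/4 = (233*(167 + 125))/4 = (233*292)/4 = (1/4)*68036 = 17009)
(-t + F(-22, -9))**2 = (-1*17009 - 9)**2 = (-17009 - 9)**2 = (-17018)**2 = 289612324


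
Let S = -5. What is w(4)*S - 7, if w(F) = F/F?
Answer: -12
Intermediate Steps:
w(F) = 1
w(4)*S - 7 = 1*(-5) - 7 = -5 - 7 = -12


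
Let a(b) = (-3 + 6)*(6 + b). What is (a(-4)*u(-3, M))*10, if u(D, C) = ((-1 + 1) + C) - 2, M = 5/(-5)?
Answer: -180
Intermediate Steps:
a(b) = 18 + 3*b (a(b) = 3*(6 + b) = 18 + 3*b)
M = -1 (M = -⅕*5 = -1)
u(D, C) = -2 + C (u(D, C) = (0 + C) - 2 = C - 2 = -2 + C)
(a(-4)*u(-3, M))*10 = ((18 + 3*(-4))*(-2 - 1))*10 = ((18 - 12)*(-3))*10 = (6*(-3))*10 = -18*10 = -180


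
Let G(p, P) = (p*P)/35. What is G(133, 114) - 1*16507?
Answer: -80369/5 ≈ -16074.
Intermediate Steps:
G(p, P) = P*p/35 (G(p, P) = (P*p)*(1/35) = P*p/35)
G(133, 114) - 1*16507 = (1/35)*114*133 - 1*16507 = 2166/5 - 16507 = -80369/5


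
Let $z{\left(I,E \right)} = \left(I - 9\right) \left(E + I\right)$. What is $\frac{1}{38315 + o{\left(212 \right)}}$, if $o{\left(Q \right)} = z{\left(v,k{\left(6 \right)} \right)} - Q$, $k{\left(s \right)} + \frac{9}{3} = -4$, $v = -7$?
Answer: $\frac{1}{38327} \approx 2.6091 \cdot 10^{-5}$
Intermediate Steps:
$k{\left(s \right)} = -7$ ($k{\left(s \right)} = -3 - 4 = -7$)
$z{\left(I,E \right)} = \left(-9 + I\right) \left(E + I\right)$
$o{\left(Q \right)} = 224 - Q$ ($o{\left(Q \right)} = \left(\left(-7\right)^{2} - -63 - -63 - -49\right) - Q = \left(49 + 63 + 63 + 49\right) - Q = 224 - Q$)
$\frac{1}{38315 + o{\left(212 \right)}} = \frac{1}{38315 + \left(224 - 212\right)} = \frac{1}{38315 + 12} = \frac{1}{38327}$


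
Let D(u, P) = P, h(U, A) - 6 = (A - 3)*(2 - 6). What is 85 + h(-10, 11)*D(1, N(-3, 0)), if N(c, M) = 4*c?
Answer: 397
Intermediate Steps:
h(U, A) = 18 - 4*A (h(U, A) = 6 + (A - 3)*(2 - 6) = 6 + (-3 + A)*(-4) = 6 + (12 - 4*A) = 18 - 4*A)
85 + h(-10, 11)*D(1, N(-3, 0)) = 85 + (18 - 4*11)*(4*(-3)) = 85 + (18 - 44)*(-12) = 85 - 26*(-12) = 85 + 312 = 397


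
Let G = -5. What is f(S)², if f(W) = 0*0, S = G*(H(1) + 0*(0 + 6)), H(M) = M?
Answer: 0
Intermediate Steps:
S = -5 (S = -5*(1 + 0*(0 + 6)) = -5*(1 + 0*6) = -5*(1 + 0) = -5*1 = -5)
f(W) = 0
f(S)² = 0² = 0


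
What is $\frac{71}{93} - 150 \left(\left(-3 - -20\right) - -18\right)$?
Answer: $- \frac{488179}{93} \approx -5249.2$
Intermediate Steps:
$\frac{71}{93} - 150 \left(\left(-3 - -20\right) - -18\right) = 71 \cdot \frac{1}{93} - 150 \left(\left(-3 + 20\right) + 18\right) = \frac{71}{93} - 150 \left(17 + 18\right) = \frac{71}{93} - 5250 = - \frac{488179}{93}$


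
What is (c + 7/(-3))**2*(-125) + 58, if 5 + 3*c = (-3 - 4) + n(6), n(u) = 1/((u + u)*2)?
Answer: -25577453/5184 ≈ -4933.9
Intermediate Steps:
n(u) = 1/(4*u) (n(u) = (1/2)/(2*u) = (1/(2*u))*(1/2) = 1/(4*u))
c = -287/72 (c = -5/3 + ((-3 - 4) + (1/4)/6)/3 = -5/3 + (-7 + (1/4)*(1/6))/3 = -5/3 + (-7 + 1/24)/3 = -5/3 + (1/3)*(-167/24) = -5/3 - 167/72 = -287/72 ≈ -3.9861)
(c + 7/(-3))**2*(-125) + 58 = (-287/72 + 7/(-3))**2*(-125) + 58 = (-287/72 + 7*(-1/3))**2*(-125) + 58 = (-287/72 - 7/3)**2*(-125) + 58 = (-455/72)**2*(-125) + 58 = (207025/5184)*(-125) + 58 = -25878125/5184 + 58 = -25577453/5184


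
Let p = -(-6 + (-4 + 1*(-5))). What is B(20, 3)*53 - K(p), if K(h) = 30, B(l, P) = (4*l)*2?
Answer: 8450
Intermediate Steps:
B(l, P) = 8*l
p = 15 (p = -(-6 + (-4 - 5)) = -(-6 - 9) = -1*(-15) = 15)
B(20, 3)*53 - K(p) = (8*20)*53 - 1*30 = 160*53 - 30 = 8480 - 30 = 8450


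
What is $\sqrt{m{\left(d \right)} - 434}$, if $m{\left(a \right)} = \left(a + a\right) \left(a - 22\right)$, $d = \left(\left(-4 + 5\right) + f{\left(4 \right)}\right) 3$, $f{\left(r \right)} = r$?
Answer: $2 i \sqrt{161} \approx 25.377 i$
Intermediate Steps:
$d = 15$ ($d = \left(\left(-4 + 5\right) + 4\right) 3 = \left(1 + 4\right) 3 = 5 \cdot 3 = 15$)
$m{\left(a \right)} = 2 a \left(-22 + a\right)$ ($m{\left(a \right)} = 2 a \left(a - 22\right) = 2 a \left(-22 + a\right)$)
$\sqrt{m{\left(d \right)} - 434} = \sqrt{2 \cdot 15 \left(-22 + 15\right) - 434} = \sqrt{2 \cdot 15 \left(-7\right) - 434} = \sqrt{-210 - 434} = \sqrt{-644} = 2 i \sqrt{161}$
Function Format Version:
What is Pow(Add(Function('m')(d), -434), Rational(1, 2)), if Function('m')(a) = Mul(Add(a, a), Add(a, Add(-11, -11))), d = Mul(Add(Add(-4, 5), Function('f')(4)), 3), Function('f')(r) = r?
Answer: Mul(2, I, Pow(161, Rational(1, 2))) ≈ Mul(25.377, I)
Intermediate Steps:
d = 15 (d = Mul(Add(Add(-4, 5), 4), 3) = Mul(Add(1, 4), 3) = Mul(5, 3) = 15)
Function('m')(a) = Mul(2, a, Add(-22, a)) (Function('m')(a) = Mul(Mul(2, a), Add(a, -22)) = Mul(Mul(2, a), Add(-22, a)) = Mul(2, a, Add(-22, a)))
Pow(Add(Function('m')(d), -434), Rational(1, 2)) = Pow(Add(Mul(2, 15, Add(-22, 15)), -434), Rational(1, 2)) = Pow(Add(Mul(2, 15, -7), -434), Rational(1, 2)) = Pow(Add(-210, -434), Rational(1, 2)) = Pow(-644, Rational(1, 2)) = Mul(2, I, Pow(161, Rational(1, 2)))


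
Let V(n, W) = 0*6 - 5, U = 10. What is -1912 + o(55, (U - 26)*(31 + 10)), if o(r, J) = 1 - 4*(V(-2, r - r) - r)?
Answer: -1671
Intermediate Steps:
V(n, W) = -5 (V(n, W) = 0 - 5 = -5)
o(r, J) = 21 + 4*r (o(r, J) = 1 - 4*(-5 - r) = 1 + (20 + 4*r) = 21 + 4*r)
-1912 + o(55, (U - 26)*(31 + 10)) = -1912 + (21 + 4*55) = -1912 + (21 + 220) = -1912 + 241 = -1671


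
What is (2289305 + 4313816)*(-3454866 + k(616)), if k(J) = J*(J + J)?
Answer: -17801710472434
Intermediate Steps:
k(J) = 2*J² (k(J) = J*(2*J) = 2*J²)
(2289305 + 4313816)*(-3454866 + k(616)) = (2289305 + 4313816)*(-3454866 + 2*616²) = 6603121*(-3454866 + 2*379456) = 6603121*(-3454866 + 758912) = 6603121*(-2695954) = -17801710472434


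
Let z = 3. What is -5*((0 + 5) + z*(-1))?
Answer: -10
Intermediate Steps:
-5*((0 + 5) + z*(-1)) = -5*((0 + 5) + 3*(-1)) = -5*(5 - 3) = -5*2 = -10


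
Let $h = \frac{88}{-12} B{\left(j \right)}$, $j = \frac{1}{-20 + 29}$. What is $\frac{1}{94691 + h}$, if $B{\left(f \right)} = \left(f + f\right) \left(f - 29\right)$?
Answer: $\frac{243}{23021353} \approx 1.0555 \cdot 10^{-5}$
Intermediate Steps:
$j = \frac{1}{9} \approx 0.11111$
$B{\left(f \right)} = 2 f \left(-29 + f\right)$
$h = \frac{11440}{243}$ ($h = \frac{88}{-12} \cdot 2 \cdot \frac{1}{9} \left(-29 + \frac{1}{9}\right) = 88 \left(- \frac{1}{12}\right) 2 \cdot \frac{1}{9} \left(- \frac{260}{9}\right) = \left(- \frac{22}{3}\right) \left(- \frac{520}{81}\right) = \frac{11440}{243} \approx 47.078$)
$\frac{1}{94691 + h} = \frac{1}{94691 + \frac{11440}{243}} = \frac{1}{\frac{23021353}{243}} = \frac{243}{23021353}$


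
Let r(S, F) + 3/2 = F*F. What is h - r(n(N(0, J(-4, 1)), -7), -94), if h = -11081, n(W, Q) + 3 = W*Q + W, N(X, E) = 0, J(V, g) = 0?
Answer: -39831/2 ≈ -19916.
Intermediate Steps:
n(W, Q) = -3 + W + Q*W (n(W, Q) = -3 + (W*Q + W) = -3 + (Q*W + W) = -3 + (W + Q*W) = -3 + W + Q*W)
r(S, F) = -3/2 + F² (r(S, F) = -3/2 + F*F = -3/2 + F²)
h - r(n(N(0, J(-4, 1)), -7), -94) = -11081 - (-3/2 + (-94)²) = -11081 - (-3/2 + 8836) = -11081 - 1*17669/2 = -11081 - 17669/2 = -39831/2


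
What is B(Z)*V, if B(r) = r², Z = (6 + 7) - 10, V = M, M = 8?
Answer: 72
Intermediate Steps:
V = 8
Z = 3 (Z = 13 - 10 = 3)
B(Z)*V = 3²*8 = 9*8 = 72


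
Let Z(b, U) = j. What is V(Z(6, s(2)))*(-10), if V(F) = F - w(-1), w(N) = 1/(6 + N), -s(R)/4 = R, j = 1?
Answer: -8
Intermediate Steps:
s(R) = -4*R
Z(b, U) = 1
V(F) = -1/5 + F (V(F) = F - 1/(6 - 1) = F - 1/5 = -1/5 + F)
V(Z(6, s(2)))*(-10) = (-1/5 + 1)*(-10) = (4/5)*(-10) = -8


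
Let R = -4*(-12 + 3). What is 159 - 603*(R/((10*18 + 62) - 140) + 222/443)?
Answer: -2681067/7531 ≈ -356.00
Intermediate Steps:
R = 36 (R = -4*(-9) = 36)
159 - 603*(R/((10*18 + 62) - 140) + 222/443) = 159 - 603*(36/((10*18 + 62) - 140) + 222/443) = 159 - 603*(36/((180 + 62) - 140) + 222*(1/443)) = 159 - 603*(36/(242 - 140) + 222/443) = 159 - 603*(36/102 + 222/443) = 159 - 603*(36*(1/102) + 222/443) = 159 - 603*(6/17 + 222/443) = 159 - 603*6432/7531 = 159 - 3878496/7531 = -2681067/7531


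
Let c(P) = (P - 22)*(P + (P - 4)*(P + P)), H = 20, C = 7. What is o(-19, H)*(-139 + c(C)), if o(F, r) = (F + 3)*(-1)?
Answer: -13984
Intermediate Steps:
c(P) = (-22 + P)*(P + 2*P*(-4 + P)) (c(P) = (-22 + P)*(P + (-4 + P)*(2*P)) = (-22 + P)*(P + 2*P*(-4 + P)))
o(F, r) = -3 - F (o(F, r) = (3 + F)*(-1) = -3 - F)
o(-19, H)*(-139 + c(C)) = (-3 - 1*(-19))*(-139 + 7*(154 - 51*7 + 2*7**2)) = (-3 + 19)*(-139 + 7*(154 - 357 + 2*49)) = 16*(-139 + 7*(154 - 357 + 98)) = 16*(-139 + 7*(-105)) = 16*(-139 - 735) = 16*(-874) = -13984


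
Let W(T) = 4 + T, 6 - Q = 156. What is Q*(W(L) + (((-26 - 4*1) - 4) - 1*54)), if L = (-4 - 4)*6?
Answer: 19800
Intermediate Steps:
Q = -150 (Q = 6 - 1*156 = 6 - 156 = -150)
L = -48 (L = -8*6 = -48)
Q*(W(L) + (((-26 - 4*1) - 4) - 1*54)) = -150*((4 - 48) + (((-26 - 4*1) - 4) - 1*54)) = -150*(-44 + (((-26 - 4) - 4) - 54)) = -150*(-44 + ((-30 - 4) - 54)) = -150*(-44 + (-34 - 54)) = -150*(-44 - 88) = -150*(-132) = 19800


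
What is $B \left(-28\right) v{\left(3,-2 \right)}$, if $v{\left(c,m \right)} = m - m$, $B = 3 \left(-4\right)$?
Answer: $0$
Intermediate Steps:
$B = -12$
$v{\left(c,m \right)} = 0$
$B \left(-28\right) v{\left(3,-2 \right)} = \left(-12\right) \left(-28\right) 0 = 336 \cdot 0 = 0$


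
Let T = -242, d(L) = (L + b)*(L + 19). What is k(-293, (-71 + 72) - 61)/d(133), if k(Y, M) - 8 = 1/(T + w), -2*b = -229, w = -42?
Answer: 757/3561360 ≈ 0.00021256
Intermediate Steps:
b = 229/2 (b = -½*(-229) = 229/2 ≈ 114.50)
d(L) = (19 + L)*(229/2 + L) (d(L) = (L + 229/2)*(L + 19) = (229/2 + L)*(19 + L) = (19 + L)*(229/2 + L))
k(Y, M) = 2271/284 (k(Y, M) = 8 + 1/(-242 - 42) = 8 + 1/(-284) = 8 - 1/284 = 2271/284)
k(-293, (-71 + 72) - 61)/d(133) = 2271/(284*(4351/2 + 133² + (267/2)*133)) = 2271/(284*(4351/2 + 17689 + 35511/2)) = (2271/284)/37620 = (2271/284)*(1/37620) = 757/3561360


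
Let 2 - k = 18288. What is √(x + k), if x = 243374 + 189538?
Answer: √414626 ≈ 643.91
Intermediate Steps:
k = -18286 (k = 2 - 1*18288 = 2 - 18288 = -18286)
x = 432912
√(x + k) = √(432912 - 18286) = √414626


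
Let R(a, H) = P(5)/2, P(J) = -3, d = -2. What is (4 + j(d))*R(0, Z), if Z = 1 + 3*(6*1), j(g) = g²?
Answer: -12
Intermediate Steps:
Z = 19 (Z = 1 + 3*6 = 1 + 18 = 19)
R(a, H) = -3/2
(4 + j(d))*R(0, Z) = (4 + (-2)²)*(-3/2) = (4 + 4)*(-3/2) = 8*(-3/2) = -12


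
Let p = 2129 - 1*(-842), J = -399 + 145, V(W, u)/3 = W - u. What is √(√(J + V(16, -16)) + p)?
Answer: √(2971 + I*√158) ≈ 54.507 + 0.1153*I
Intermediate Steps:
V(W, u) = -3*u + 3*W (V(W, u) = 3*(W - u) = -3*u + 3*W)
J = -254
p = 2971 (p = 2129 + 842 = 2971)
√(√(J + V(16, -16)) + p) = √(√(-254 + (-3*(-16) + 3*16)) + 2971) = √(√(-254 + (48 + 48)) + 2971) = √(√(-254 + 96) + 2971) = √(√(-158) + 2971) = √(I*√158 + 2971) = √(2971 + I*√158)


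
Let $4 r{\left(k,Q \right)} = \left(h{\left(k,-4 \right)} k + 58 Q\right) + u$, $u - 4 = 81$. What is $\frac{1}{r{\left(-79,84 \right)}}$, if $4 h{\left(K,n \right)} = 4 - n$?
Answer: $\frac{4}{4799} \approx 0.00083351$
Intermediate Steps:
$h{\left(K,n \right)} = 1 - \frac{n}{4}$ ($h{\left(K,n \right)} = \frac{4 - n}{4} = 1 - \frac{n}{4}$)
$u = 85$ ($u = 4 + 81 = 85$)
$r{\left(k,Q \right)} = \frac{85}{4} + \frac{k}{2} + \frac{29 Q}{2}$ ($r{\left(k,Q \right)} = \frac{\left(\left(1 - -1\right) k + 58 Q\right) + 85}{4} = \frac{\left(\left(1 + 1\right) k + 58 Q\right) + 85}{4} = \frac{\left(2 k + 58 Q\right) + 85}{4} = \frac{85 + 2 k + 58 Q}{4} = \frac{85}{4} + \frac{k}{2} + \frac{29 Q}{2}$)
$\frac{1}{r{\left(-79,84 \right)}} = \frac{1}{\frac{85}{4} + \frac{1}{2} \left(-79\right) + \frac{29}{2} \cdot 84} = \frac{1}{\frac{85}{4} - \frac{79}{2} + 1218} = \frac{1}{\frac{4799}{4}} = \frac{4}{4799}$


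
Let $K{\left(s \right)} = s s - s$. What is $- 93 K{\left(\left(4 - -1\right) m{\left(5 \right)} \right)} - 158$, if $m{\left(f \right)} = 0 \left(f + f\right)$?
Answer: $-158$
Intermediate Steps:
$m{\left(f \right)} = 0$ ($m{\left(f \right)} = 0 \cdot 2 f = 0$)
$K{\left(s \right)} = s^{2} - s$
$- 93 K{\left(\left(4 - -1\right) m{\left(5 \right)} \right)} - 158 = - 93 \left(4 - -1\right) 0 \left(-1 + \left(4 - -1\right) 0\right) - 158 = - 93 \left(4 + 1\right) 0 \left(-1 + \left(4 + 1\right) 0\right) - 158 = - 93 \cdot 5 \cdot 0 \left(-1 + 5 \cdot 0\right) - 158 = - 93 \cdot 0 \left(-1 + 0\right) - 158 = - 93 \cdot 0 \left(-1\right) - 158 = \left(-93\right) 0 - 158 = 0 - 158 = -158$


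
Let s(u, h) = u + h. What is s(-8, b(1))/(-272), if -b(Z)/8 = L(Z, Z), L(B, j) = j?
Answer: 1/17 ≈ 0.058824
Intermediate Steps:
b(Z) = -8*Z
s(u, h) = h + u
s(-8, b(1))/(-272) = (-8*1 - 8)/(-272) = (-8 - 8)*(-1/272) = -16*(-1/272) = 1/17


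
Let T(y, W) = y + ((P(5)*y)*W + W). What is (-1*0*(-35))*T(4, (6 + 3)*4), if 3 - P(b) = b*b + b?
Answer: 0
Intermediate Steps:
P(b) = 3 - b - b² (P(b) = 3 - (b*b + b) = 3 - (b² + b) = 3 - (b + b²) = 3 + (-b - b²) = 3 - b - b²)
T(y, W) = W + y - 27*W*y (T(y, W) = y + (((3 - 1*5 - 1*5²)*y)*W + W) = y + (((3 - 5 - 1*25)*y)*W + W) = y + (((3 - 5 - 25)*y)*W + W) = y + ((-27*y)*W + W) = y + (-27*W*y + W) = y + (W - 27*W*y) = W + y - 27*W*y)
(-1*0*(-35))*T(4, (6 + 3)*4) = (-1*0*(-35))*((6 + 3)*4 + 4 - 27*(6 + 3)*4*4) = (0*(-35))*(9*4 + 4 - 27*9*4*4) = 0*(36 + 4 - 27*36*4) = 0*(36 + 4 - 3888) = 0*(-3848) = 0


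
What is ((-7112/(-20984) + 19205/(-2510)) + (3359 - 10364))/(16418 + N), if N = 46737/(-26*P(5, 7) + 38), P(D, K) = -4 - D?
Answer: -1255747077720/2970864051509 ≈ -0.42269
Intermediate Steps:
N = 46737/272 (N = 46737/(-26*(-4 - 1*5) + 38) = 46737/(-26*(-4 - 5) + 38) = 46737/(-26*(-9) + 38) = 46737/(234 + 38) = 46737/272 ≈ 171.83)
((-7112/(-20984) + 19205/(-2510)) + (3359 - 10364))/(16418 + N) = ((-7112/(-20984) + 19205/(-2510)) + (3359 - 10364))/(16418 + 46737/272) = ((-7112*(-1/20984) + 19205*(-1/2510)) - 7005)/(4512433/272) = ((889/2623 - 3841/502) - 7005)*(272/4512433) = (-9628665/1316746 - 7005)*(272/4512433) = -9233434395/1316746*272/4512433 = -1255747077720/2970864051509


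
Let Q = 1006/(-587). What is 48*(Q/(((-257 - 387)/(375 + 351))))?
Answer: 8764272/94507 ≈ 92.737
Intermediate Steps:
Q = -1006/587 (Q = 1006*(-1/587) = -1006/587 ≈ -1.7138)
48*(Q/(((-257 - 387)/(375 + 351)))) = 48*(-1006*(375 + 351)/(-257 - 387)/587) = 48*(-1006/(587*((-644/726)))) = 48*(-1006/(587*((-644*1/726)))) = 48*(-1006/(587*(-322/363))) = 48*(-1006/587*(-363/322)) = 48*(182589/94507) = 8764272/94507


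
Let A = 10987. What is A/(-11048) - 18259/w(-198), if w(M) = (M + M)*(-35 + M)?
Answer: -303868487/254844216 ≈ -1.1924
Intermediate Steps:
w(M) = 2*M*(-35 + M) (w(M) = (2*M)*(-35 + M) = 2*M*(-35 + M))
A/(-11048) - 18259/w(-198) = 10987/(-11048) - 18259*(-1/(396*(-35 - 198))) = 10987*(-1/11048) - 18259/(2*(-198)*(-233)) = -10987/11048 - 18259/92268 = -303868487/254844216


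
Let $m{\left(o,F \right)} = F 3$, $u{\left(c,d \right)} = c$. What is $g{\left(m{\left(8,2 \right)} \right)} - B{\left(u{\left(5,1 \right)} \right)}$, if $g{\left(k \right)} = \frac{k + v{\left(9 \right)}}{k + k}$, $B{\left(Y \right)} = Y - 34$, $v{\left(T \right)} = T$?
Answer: $\frac{121}{4} \approx 30.25$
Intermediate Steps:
$m{\left(o,F \right)} = 3 F$
$B{\left(Y \right)} = -34 + Y$ ($B{\left(Y \right)} = Y - 34 = -34 + Y$)
$g{\left(k \right)} = \frac{9 + k}{2 k}$ ($g{\left(k \right)} = \frac{k + 9}{k + k} = \frac{9 + k}{2 k}$)
$g{\left(m{\left(8,2 \right)} \right)} - B{\left(u{\left(5,1 \right)} \right)} = \frac{9 + 3 \cdot 2}{2 \cdot 3 \cdot 2} - \left(-34 + 5\right) = \frac{9 + 6}{2 \cdot 6} - -29 = \frac{1}{2} \cdot \frac{1}{6} \cdot 15 + 29 = \frac{5}{4} + 29 = \frac{121}{4}$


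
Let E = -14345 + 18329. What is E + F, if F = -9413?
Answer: -5429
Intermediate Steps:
E = 3984
E + F = 3984 - 9413 = -5429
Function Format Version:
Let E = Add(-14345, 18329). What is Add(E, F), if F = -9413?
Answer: -5429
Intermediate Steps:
E = 3984
Add(E, F) = Add(3984, -9413) = -5429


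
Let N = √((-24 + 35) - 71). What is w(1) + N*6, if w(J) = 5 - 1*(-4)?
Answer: 9 + 12*I*√15 ≈ 9.0 + 46.476*I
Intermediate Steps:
N = 2*I*√15 (N = √(11 - 71) = √(-60) = 2*I*√15 ≈ 7.746*I)
w(J) = 9 (w(J) = 5 + 4 = 9)
w(1) + N*6 = 9 + (2*I*√15)*6 = 9 + 12*I*√15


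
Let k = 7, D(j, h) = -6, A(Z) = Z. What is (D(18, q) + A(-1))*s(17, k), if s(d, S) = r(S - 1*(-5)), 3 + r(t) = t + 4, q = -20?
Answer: -91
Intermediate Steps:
r(t) = 1 + t (r(t) = -3 + (t + 4) = -3 + (4 + t) = 1 + t)
s(d, S) = 6 + S (s(d, S) = 1 + (S - 1*(-5)) = 1 + (S + 5) = 1 + (5 + S) = 6 + S)
(D(18, q) + A(-1))*s(17, k) = (-6 - 1)*(6 + 7) = -7*13 = -91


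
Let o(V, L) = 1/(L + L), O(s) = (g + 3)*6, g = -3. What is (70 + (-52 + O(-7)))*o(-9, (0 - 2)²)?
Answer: 9/4 ≈ 2.2500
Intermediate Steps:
O(s) = 0 (O(s) = (-3 + 3)*6 = 0*6 = 0)
o(V, L) = 1/(2*L)
(70 + (-52 + O(-7)))*o(-9, (0 - 2)²) = (70 + (-52 + 0))*(1/(2*((0 - 2)²))) = (70 - 52)*(1/(2*((-2)²))) = 18*((½)/4) = 18*((½)*(¼)) = 18*(⅛) = 9/4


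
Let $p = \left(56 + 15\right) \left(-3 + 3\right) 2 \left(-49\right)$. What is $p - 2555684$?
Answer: $-2555684$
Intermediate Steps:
$p = 0$ ($p = 71 \cdot 0 \cdot 2 \left(-49\right) = 71 \cdot 0 \left(-49\right) = 0 \left(-49\right) = 0$)
$p - 2555684 = 0 - 2555684 = -2555684$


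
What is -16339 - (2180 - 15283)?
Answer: -3236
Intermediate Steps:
-16339 - (2180 - 15283) = -16339 - 1*(-13103) = -16339 + 13103 = -3236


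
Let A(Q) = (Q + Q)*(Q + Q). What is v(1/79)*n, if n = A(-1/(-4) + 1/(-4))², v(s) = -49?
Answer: 0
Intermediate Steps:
A(Q) = 4*Q² (A(Q) = (2*Q)*(2*Q) = 4*Q²)
n = 0 (n = (4*(-1/(-4) + 1/(-4))²)² = (4*(-1*(-¼) + 1*(-¼))²)² = (4*(¼ - ¼)²)² = (4*0²)² = (4*0)² = 0² = 0)
v(1/79)*n = -49*0 = 0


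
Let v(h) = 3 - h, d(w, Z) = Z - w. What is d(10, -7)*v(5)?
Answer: 34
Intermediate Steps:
d(10, -7)*v(5) = (-7 - 1*10)*(3 - 1*5) = (-7 - 10)*(3 - 5) = -17*(-2) = 34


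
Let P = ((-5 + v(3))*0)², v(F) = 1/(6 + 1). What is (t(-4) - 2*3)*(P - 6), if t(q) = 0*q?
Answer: 36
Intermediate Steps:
v(F) = ⅐ (v(F) = 1/7 = ⅐)
t(q) = 0
P = 0 (P = ((-5 + ⅐)*0)² = (-34/7*0)² = 0² = 0)
(t(-4) - 2*3)*(P - 6) = (0 - 2*3)*(0 - 6) = (0 - 6)*(-6) = -6*(-6) = 36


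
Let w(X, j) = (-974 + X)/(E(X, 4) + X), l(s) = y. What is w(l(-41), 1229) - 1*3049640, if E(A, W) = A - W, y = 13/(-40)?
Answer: -189064689/62 ≈ -3.0494e+6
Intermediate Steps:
y = -13/40 (y = 13*(-1/40) = -13/40 ≈ -0.32500)
l(s) = -13/40
w(X, j) = (-974 + X)/(-4 + 2*X) (w(X, j) = (-974 + X)/((X - 1*4) + X) = (-974 + X)/((X - 4) + X) = (-974 + X)/((-4 + X) + X) = (-974 + X)/(-4 + 2*X))
w(l(-41), 1229) - 1*3049640 = (-974 - 13/40)/(2*(-2 - 13/40)) - 1*3049640 = (½)*(-38973/40)/(-93/40) - 3049640 = (½)*(-40/93)*(-38973/40) - 3049640 = 12991/62 - 3049640 = -189064689/62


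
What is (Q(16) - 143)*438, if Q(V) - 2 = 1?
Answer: -61320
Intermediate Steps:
Q(V) = 3 (Q(V) = 2 + 1 = 3)
(Q(16) - 143)*438 = (3 - 143)*438 = -140*438 = -61320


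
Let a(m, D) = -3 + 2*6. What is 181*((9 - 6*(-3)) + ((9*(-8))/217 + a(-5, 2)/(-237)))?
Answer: 82630482/17143 ≈ 4820.1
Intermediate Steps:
a(m, D) = 9 (a(m, D) = -3 + 12 = 9)
181*((9 - 6*(-3)) + ((9*(-8))/217 + a(-5, 2)/(-237))) = 181*((9 - 6*(-3)) + ((9*(-8))/217 + 9/(-237))) = 181*((9 + 18) + (-72*1/217 + 9*(-1/237))) = 181*(27 + (-72/217 - 3/79)) = 181*(27 - 6339/17143) = 181*(456522/17143) = 82630482/17143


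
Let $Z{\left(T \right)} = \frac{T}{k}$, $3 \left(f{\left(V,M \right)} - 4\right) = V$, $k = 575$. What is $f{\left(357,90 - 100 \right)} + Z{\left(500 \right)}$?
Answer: $\frac{2849}{23} \approx 123.87$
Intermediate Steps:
$f{\left(V,M \right)} = 4 + \frac{V}{3}$
$Z{\left(T \right)} = \frac{T}{575}$
$f{\left(357,90 - 100 \right)} + Z{\left(500 \right)} = \left(4 + \frac{1}{3} \cdot 357\right) + \frac{1}{575} \cdot 500 = \left(4 + 119\right) + \frac{20}{23} = 123 + \frac{20}{23} = \frac{2849}{23}$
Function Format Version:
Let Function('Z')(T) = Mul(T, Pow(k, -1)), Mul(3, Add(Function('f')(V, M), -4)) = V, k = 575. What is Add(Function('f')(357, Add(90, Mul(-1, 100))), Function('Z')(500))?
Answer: Rational(2849, 23) ≈ 123.87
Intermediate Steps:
Function('f')(V, M) = Add(4, Mul(Rational(1, 3), V))
Function('Z')(T) = Mul(Rational(1, 575), T) (Function('Z')(T) = Mul(T, Pow(575, -1)) = Mul(T, Rational(1, 575)) = Mul(Rational(1, 575), T))
Add(Function('f')(357, Add(90, Mul(-1, 100))), Function('Z')(500)) = Add(Add(4, Mul(Rational(1, 3), 357)), Mul(Rational(1, 575), 500)) = Add(Add(4, 119), Rational(20, 23)) = Add(123, Rational(20, 23)) = Rational(2849, 23)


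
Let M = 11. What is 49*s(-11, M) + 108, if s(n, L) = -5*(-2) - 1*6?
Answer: 304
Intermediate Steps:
s(n, L) = 4 (s(n, L) = 10 - 6 = 4)
49*s(-11, M) + 108 = 49*4 + 108 = 196 + 108 = 304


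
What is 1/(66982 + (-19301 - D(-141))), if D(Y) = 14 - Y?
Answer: 1/47526 ≈ 2.1041e-5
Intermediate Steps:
1/(66982 + (-19301 - D(-141))) = 1/(66982 + (-19301 - (14 - 1*(-141)))) = 1/(66982 + (-19301 - (14 + 141))) = 1/(66982 + (-19301 - 1*155)) = 1/(66982 + (-19301 - 155)) = 1/(66982 - 19456) = 1/47526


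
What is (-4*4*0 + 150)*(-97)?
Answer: -14550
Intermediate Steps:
(-4*4*0 + 150)*(-97) = (-16*0 + 150)*(-97) = (0 + 150)*(-97) = 150*(-97) = -14550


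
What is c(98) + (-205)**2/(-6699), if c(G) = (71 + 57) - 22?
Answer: 668069/6699 ≈ 99.727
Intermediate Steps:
c(G) = 106 (c(G) = 128 - 22 = 106)
c(98) + (-205)**2/(-6699) = 106 + (-205)**2/(-6699) = 106 + 42025*(-1/6699) = 106 - 42025/6699 = 668069/6699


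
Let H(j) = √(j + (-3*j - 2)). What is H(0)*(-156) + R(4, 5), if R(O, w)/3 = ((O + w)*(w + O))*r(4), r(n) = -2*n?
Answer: -1944 - 156*I*√2 ≈ -1944.0 - 220.62*I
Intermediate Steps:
H(j) = √(-2 - 2*j) (H(j) = √(j + (-2 - 3*j)) = √(-2 - 2*j))
R(O, w) = -24*(O + w)² (R(O, w) = 3*(((O + w)*(w + O))*(-2*4)) = 3*(((O + w)*(O + w))*(-8)) = 3*((O + w)²*(-8)) = 3*(-8*(O + w)²) = -24*(O + w)²)
H(0)*(-156) + R(4, 5) = √(-2 - 2*0)*(-156) - 24*(4 + 5)² = √(-2 + 0)*(-156) - 24*9² = √(-2)*(-156) - 24*81 = (I*√2)*(-156) - 1944 = -156*I*√2 - 1944 = -1944 - 156*I*√2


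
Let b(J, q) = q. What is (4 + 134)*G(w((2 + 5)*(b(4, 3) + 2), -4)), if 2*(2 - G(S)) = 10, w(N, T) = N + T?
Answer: -414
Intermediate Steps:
G(S) = -3 (G(S) = 2 - ½*10 = 2 - 5 = -3)
(4 + 134)*G(w((2 + 5)*(b(4, 3) + 2), -4)) = (4 + 134)*(-3) = 138*(-3) = -414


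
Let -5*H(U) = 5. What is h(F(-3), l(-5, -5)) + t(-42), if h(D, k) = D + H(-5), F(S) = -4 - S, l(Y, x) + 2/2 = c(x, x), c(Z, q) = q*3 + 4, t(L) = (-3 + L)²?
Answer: 2023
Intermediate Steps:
H(U) = -1 (H(U) = -⅕*5 = -1)
c(Z, q) = 4 + 3*q (c(Z, q) = 3*q + 4 = 4 + 3*q)
l(Y, x) = 3 + 3*x (l(Y, x) = -1 + (4 + 3*x) = 3 + 3*x)
h(D, k) = -1 + D (h(D, k) = D - 1 = -1 + D)
h(F(-3), l(-5, -5)) + t(-42) = (-1 + (-4 - 1*(-3))) + (-3 - 42)² = (-1 + (-4 + 3)) + (-45)² = (-1 - 1) + 2025 = -2 + 2025 = 2023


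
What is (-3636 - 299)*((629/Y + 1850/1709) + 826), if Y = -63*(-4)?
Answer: -1405868975615/430668 ≈ -3.2644e+6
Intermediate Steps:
Y = 252
(-3636 - 299)*((629/Y + 1850/1709) + 826) = (-3636 - 299)*((629/252 + 1850/1709) + 826) = -3935*((629*(1/252) + 1850*(1/1709)) + 826) = -3935*((629/252 + 1850/1709) + 826) = -3935*(1541161/430668 + 826) = -3935*357272929/430668 = -1405868975615/430668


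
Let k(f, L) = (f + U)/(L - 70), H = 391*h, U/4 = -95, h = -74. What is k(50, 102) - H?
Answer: 462779/16 ≈ 28924.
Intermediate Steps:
U = -380 (U = 4*(-95) = -380)
H = -28934 (H = 391*(-74) = -28934)
k(f, L) = (-380 + f)/(-70 + L) (k(f, L) = (f - 380)/(L - 70) = (-380 + f)/(-70 + L))
k(50, 102) - H = (-380 + 50)/(-70 + 102) - 1*(-28934) = -330/32 + 28934 = (1/32)*(-330) + 28934 = -165/16 + 28934 = 462779/16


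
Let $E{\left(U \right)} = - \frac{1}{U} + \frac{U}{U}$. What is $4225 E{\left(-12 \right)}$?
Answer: $\frac{54925}{12} \approx 4577.1$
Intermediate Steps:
$E{\left(U \right)} = 1 - \frac{1}{U}$ ($E{\left(U \right)} = - \frac{1}{U} + 1 = 1 - \frac{1}{U}$)
$4225 E{\left(-12 \right)} = 4225 \frac{-1 - 12}{-12} = 4225 \left(\left(- \frac{1}{12}\right) \left(-13\right)\right) = 4225 \cdot \frac{13}{12} = \frac{54925}{12}$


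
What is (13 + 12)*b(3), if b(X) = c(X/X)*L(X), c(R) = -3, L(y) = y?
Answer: -225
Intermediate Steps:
b(X) = -3*X
(13 + 12)*b(3) = (13 + 12)*(-3*3) = 25*(-9) = -225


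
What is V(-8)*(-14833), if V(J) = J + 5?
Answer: 44499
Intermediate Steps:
V(J) = 5 + J
V(-8)*(-14833) = (5 - 8)*(-14833) = -3*(-14833) = 44499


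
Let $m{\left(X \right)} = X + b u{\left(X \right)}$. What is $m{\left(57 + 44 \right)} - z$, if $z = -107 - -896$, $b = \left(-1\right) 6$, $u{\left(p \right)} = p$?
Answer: $-1294$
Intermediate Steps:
$b = -6$
$z = 789$ ($z = -107 + 896 = 789$)
$m{\left(X \right)} = - 5 X$ ($m{\left(X \right)} = X - 6 X = - 5 X$)
$m{\left(57 + 44 \right)} - z = - 5 \left(57 + 44\right) - 789 = \left(-5\right) 101 - 789 = -505 - 789 = -1294$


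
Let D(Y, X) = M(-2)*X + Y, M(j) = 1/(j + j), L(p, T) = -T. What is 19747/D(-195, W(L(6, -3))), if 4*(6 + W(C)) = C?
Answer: -315952/3099 ≈ -101.95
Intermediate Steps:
M(j) = 1/(2*j)
W(C) = -6 + C/4
D(Y, X) = Y - X/4 (D(Y, X) = ((1/2)/(-2))*X + Y = ((1/2)*(-1/2))*X + Y = -X/4 + Y = Y - X/4)
19747/D(-195, W(L(6, -3))) = 19747/(-195 - (-6 + (-1*(-3))/4)/4) = 19747/(-195 - (-6 + (1/4)*3)/4) = 19747/(-195 - (-6 + 3/4)/4) = 19747/(-195 - 1/4*(-21/4)) = 19747/(-195 + 21/16) = 19747/(-3099/16) = 19747*(-16/3099) = -315952/3099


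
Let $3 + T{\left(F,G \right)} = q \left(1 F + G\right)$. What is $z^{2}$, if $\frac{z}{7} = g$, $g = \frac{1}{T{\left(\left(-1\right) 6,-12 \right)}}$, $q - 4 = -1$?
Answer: $\frac{49}{3249} \approx 0.015082$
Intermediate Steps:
$q = 3$ ($q = 4 - 1 = 3$)
$T{\left(F,G \right)} = -3 + 3 F + 3 G$ ($T{\left(F,G \right)} = -3 + 3 \left(1 F + G\right) = -3 + 3 \left(F + G\right) = -3 + \left(3 F + 3 G\right) = -3 + 3 F + 3 G$)
$g = - \frac{1}{57}$ ($g = \frac{1}{-3 + 3 \left(\left(-1\right) 6\right) + 3 \left(-12\right)} = \frac{1}{-3 + 3 \left(-6\right) - 36} = \frac{1}{-3 - 18 - 36} = \frac{1}{-57} = - \frac{1}{57} \approx -0.017544$)
$z = - \frac{7}{57}$ ($z = 7 \left(- \frac{1}{57}\right) = - \frac{7}{57} \approx -0.12281$)
$z^{2} = \left(- \frac{7}{57}\right)^{2} = \frac{49}{3249}$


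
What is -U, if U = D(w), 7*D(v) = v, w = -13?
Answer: 13/7 ≈ 1.8571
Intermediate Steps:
D(v) = v/7
U = -13/7 (U = (⅐)*(-13) = -13/7 ≈ -1.8571)
-U = -1*(-13/7) = 13/7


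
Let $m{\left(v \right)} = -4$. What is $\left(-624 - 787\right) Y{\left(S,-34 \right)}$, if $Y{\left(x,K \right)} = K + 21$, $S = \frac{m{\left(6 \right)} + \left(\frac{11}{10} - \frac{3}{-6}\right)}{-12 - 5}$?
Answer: $18343$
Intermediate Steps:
$S = \frac{12}{85}$ ($S = \frac{-4 + \left(\frac{11}{10} - \frac{3}{-6}\right)}{-12 - 5} = \frac{-4 + \left(11 \cdot \frac{1}{10} - - \frac{1}{2}\right)}{-17} = \left(-4 + \left(\frac{11}{10} + \frac{1}{2}\right)\right) \left(- \frac{1}{17}\right) = \left(-4 + \frac{8}{5}\right) \left(- \frac{1}{17}\right) = \left(- \frac{12}{5}\right) \left(- \frac{1}{17}\right) = \frac{12}{85} \approx 0.14118$)
$Y{\left(x,K \right)} = 21 + K$
$\left(-624 - 787\right) Y{\left(S,-34 \right)} = \left(-624 - 787\right) \left(21 - 34\right) = \left(-1411\right) \left(-13\right) = 18343$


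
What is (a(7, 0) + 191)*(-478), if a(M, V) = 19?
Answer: -100380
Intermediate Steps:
(a(7, 0) + 191)*(-478) = (19 + 191)*(-478) = 210*(-478) = -100380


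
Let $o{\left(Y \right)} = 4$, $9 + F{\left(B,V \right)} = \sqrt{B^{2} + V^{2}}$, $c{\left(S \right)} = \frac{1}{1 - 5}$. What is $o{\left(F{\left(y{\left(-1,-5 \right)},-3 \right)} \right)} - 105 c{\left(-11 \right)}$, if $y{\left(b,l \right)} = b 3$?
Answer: $\frac{121}{4} \approx 30.25$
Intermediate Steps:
$y{\left(b,l \right)} = 3 b$
$c{\left(S \right)} = - \frac{1}{4}$ ($c{\left(S \right)} = \frac{1}{-4} = - \frac{1}{4}$)
$F{\left(B,V \right)} = -9 + \sqrt{B^{2} + V^{2}}$
$o{\left(F{\left(y{\left(-1,-5 \right)},-3 \right)} \right)} - 105 c{\left(-11 \right)} = 4 - - \frac{105}{4} = 4 + \frac{105}{4} = \frac{121}{4}$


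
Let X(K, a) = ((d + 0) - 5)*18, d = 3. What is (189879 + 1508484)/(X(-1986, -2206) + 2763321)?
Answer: 566121/921095 ≈ 0.61462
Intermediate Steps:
X(K, a) = -36 (X(K, a) = ((3 + 0) - 5)*18 = (3 - 5)*18 = -2*18 = -36)
(189879 + 1508484)/(X(-1986, -2206) + 2763321) = (189879 + 1508484)/(-36 + 2763321) = 1698363/2763285 = 1698363*(1/2763285) = 566121/921095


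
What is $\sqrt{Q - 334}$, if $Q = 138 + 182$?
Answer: $i \sqrt{14} \approx 3.7417 i$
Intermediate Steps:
$Q = 320$
$\sqrt{Q - 334} = \sqrt{320 - 334} = \sqrt{-14} = i \sqrt{14}$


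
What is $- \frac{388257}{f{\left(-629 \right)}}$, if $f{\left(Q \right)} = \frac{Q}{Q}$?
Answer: $-388257$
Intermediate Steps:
$f{\left(Q \right)} = 1$
$- \frac{388257}{f{\left(-629 \right)}} = - \frac{388257}{1} = \left(-388257\right) 1 = -388257$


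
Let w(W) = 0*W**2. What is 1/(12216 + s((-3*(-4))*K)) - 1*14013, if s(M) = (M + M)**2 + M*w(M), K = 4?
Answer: -300326615/21432 ≈ -14013.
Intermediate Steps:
w(W) = 0
s(M) = 4*M**2 (s(M) = (M + M)**2 + M*0 = (2*M)**2 + 0 = 4*M**2 + 0 = 4*M**2)
1/(12216 + s((-3*(-4))*K)) - 1*14013 = 1/(12216 + 4*(-3*(-4)*4)**2) - 1*14013 = 1/(12216 + 4*(12*4)**2) - 14013 = 1/(12216 + 4*48**2) - 14013 = 1/(12216 + 4*2304) - 14013 = 1/(12216 + 9216) - 14013 = 1/21432 - 14013 = -300326615/21432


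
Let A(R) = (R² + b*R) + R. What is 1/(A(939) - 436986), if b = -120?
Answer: 1/332994 ≈ 3.0031e-6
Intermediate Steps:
A(R) = R² - 119*R (A(R) = (R² - 120*R) + R = R² - 119*R)
1/(A(939) - 436986) = 1/(939*(-119 + 939) - 436986) = 1/(939*820 - 436986) = 1/(769980 - 436986) = 1/332994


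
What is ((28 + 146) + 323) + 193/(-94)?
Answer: 46525/94 ≈ 494.95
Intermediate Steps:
((28 + 146) + 323) + 193/(-94) = (174 + 323) + 193*(-1/94) = 497 - 193/94 = 46525/94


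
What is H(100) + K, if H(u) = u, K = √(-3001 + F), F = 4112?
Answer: 100 + √1111 ≈ 133.33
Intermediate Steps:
K = √1111 (K = √(-3001 + 4112) = √1111 ≈ 33.332)
H(100) + K = 100 + √1111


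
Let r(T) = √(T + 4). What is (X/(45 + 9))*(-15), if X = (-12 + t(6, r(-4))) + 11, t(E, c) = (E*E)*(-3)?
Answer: 545/18 ≈ 30.278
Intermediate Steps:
r(T) = √(4 + T)
t(E, c) = -3*E² (t(E, c) = E²*(-3) = -3*E²)
X = -109 (X = (-12 - 3*6²) + 11 = (-12 - 3*36) + 11 = (-12 - 108) + 11 = -120 + 11 = -109)
(X/(45 + 9))*(-15) = (-109/(45 + 9))*(-15) = (-109/54)*(-15) = ((1/54)*(-109))*(-15) = -109/54*(-15) = 545/18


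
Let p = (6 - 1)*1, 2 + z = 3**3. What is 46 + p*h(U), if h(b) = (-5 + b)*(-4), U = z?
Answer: -354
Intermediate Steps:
z = 25 (z = -2 + 3**3 = -2 + 27 = 25)
U = 25
h(b) = 20 - 4*b
p = 5 (p = 5*1 = 5)
46 + p*h(U) = 46 + 5*(20 - 4*25) = 46 + 5*(20 - 100) = 46 + 5*(-80) = 46 - 400 = -354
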